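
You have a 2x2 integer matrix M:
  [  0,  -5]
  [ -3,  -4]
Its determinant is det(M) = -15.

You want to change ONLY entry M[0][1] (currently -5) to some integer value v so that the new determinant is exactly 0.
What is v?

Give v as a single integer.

det is linear in entry M[0][1]: det = old_det + (v - -5) * C_01
Cofactor C_01 = 3
Want det = 0: -15 + (v - -5) * 3 = 0
  (v - -5) = 15 / 3 = 5
  v = -5 + (5) = 0

Answer: 0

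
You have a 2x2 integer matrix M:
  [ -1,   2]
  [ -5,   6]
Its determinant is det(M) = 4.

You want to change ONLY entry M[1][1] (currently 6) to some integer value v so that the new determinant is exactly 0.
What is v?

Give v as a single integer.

det is linear in entry M[1][1]: det = old_det + (v - 6) * C_11
Cofactor C_11 = -1
Want det = 0: 4 + (v - 6) * -1 = 0
  (v - 6) = -4 / -1 = 4
  v = 6 + (4) = 10

Answer: 10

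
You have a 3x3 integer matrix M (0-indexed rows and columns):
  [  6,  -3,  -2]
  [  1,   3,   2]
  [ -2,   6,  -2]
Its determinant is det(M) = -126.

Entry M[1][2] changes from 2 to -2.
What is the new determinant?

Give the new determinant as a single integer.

det is linear in row 1: changing M[1][2] by delta changes det by delta * cofactor(1,2).
Cofactor C_12 = (-1)^(1+2) * minor(1,2) = -30
Entry delta = -2 - 2 = -4
Det delta = -4 * -30 = 120
New det = -126 + 120 = -6

Answer: -6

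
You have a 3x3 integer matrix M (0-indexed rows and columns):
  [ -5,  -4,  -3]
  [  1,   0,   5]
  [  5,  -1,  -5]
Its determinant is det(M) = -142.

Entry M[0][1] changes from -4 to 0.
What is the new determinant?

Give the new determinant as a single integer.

det is linear in row 0: changing M[0][1] by delta changes det by delta * cofactor(0,1).
Cofactor C_01 = (-1)^(0+1) * minor(0,1) = 30
Entry delta = 0 - -4 = 4
Det delta = 4 * 30 = 120
New det = -142 + 120 = -22

Answer: -22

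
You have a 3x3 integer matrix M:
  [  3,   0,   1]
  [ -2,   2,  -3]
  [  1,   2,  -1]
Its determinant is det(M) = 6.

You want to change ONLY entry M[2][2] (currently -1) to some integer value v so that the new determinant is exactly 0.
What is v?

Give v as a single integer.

det is linear in entry M[2][2]: det = old_det + (v - -1) * C_22
Cofactor C_22 = 6
Want det = 0: 6 + (v - -1) * 6 = 0
  (v - -1) = -6 / 6 = -1
  v = -1 + (-1) = -2

Answer: -2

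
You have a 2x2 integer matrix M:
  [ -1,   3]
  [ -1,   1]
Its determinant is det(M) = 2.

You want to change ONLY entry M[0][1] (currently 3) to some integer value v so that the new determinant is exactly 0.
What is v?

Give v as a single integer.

det is linear in entry M[0][1]: det = old_det + (v - 3) * C_01
Cofactor C_01 = 1
Want det = 0: 2 + (v - 3) * 1 = 0
  (v - 3) = -2 / 1 = -2
  v = 3 + (-2) = 1

Answer: 1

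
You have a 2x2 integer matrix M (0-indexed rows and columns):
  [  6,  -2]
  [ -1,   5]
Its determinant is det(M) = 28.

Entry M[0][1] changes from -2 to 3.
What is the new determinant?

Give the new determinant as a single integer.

Answer: 33

Derivation:
det is linear in row 0: changing M[0][1] by delta changes det by delta * cofactor(0,1).
Cofactor C_01 = (-1)^(0+1) * minor(0,1) = 1
Entry delta = 3 - -2 = 5
Det delta = 5 * 1 = 5
New det = 28 + 5 = 33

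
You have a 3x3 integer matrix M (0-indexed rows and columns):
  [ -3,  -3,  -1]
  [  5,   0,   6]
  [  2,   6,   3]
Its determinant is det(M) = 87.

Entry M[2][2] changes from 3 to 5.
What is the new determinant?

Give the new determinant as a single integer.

det is linear in row 2: changing M[2][2] by delta changes det by delta * cofactor(2,2).
Cofactor C_22 = (-1)^(2+2) * minor(2,2) = 15
Entry delta = 5 - 3 = 2
Det delta = 2 * 15 = 30
New det = 87 + 30 = 117

Answer: 117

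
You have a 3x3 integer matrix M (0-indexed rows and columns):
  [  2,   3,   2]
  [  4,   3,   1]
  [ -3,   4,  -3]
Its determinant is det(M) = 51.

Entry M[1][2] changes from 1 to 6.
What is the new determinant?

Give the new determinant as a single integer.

Answer: -34

Derivation:
det is linear in row 1: changing M[1][2] by delta changes det by delta * cofactor(1,2).
Cofactor C_12 = (-1)^(1+2) * minor(1,2) = -17
Entry delta = 6 - 1 = 5
Det delta = 5 * -17 = -85
New det = 51 + -85 = -34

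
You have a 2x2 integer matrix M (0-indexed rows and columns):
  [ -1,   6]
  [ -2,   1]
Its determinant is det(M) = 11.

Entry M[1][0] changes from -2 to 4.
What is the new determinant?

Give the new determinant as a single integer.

det is linear in row 1: changing M[1][0] by delta changes det by delta * cofactor(1,0).
Cofactor C_10 = (-1)^(1+0) * minor(1,0) = -6
Entry delta = 4 - -2 = 6
Det delta = 6 * -6 = -36
New det = 11 + -36 = -25

Answer: -25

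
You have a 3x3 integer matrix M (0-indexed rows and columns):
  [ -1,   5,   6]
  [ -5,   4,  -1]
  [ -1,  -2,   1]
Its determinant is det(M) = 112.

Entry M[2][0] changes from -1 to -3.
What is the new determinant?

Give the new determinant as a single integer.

Answer: 170

Derivation:
det is linear in row 2: changing M[2][0] by delta changes det by delta * cofactor(2,0).
Cofactor C_20 = (-1)^(2+0) * minor(2,0) = -29
Entry delta = -3 - -1 = -2
Det delta = -2 * -29 = 58
New det = 112 + 58 = 170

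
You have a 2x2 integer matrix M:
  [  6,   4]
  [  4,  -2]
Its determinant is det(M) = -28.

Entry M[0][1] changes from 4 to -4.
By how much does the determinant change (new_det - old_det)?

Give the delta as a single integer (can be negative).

Cofactor C_01 = -4
Entry delta = -4 - 4 = -8
Det delta = entry_delta * cofactor = -8 * -4 = 32

Answer: 32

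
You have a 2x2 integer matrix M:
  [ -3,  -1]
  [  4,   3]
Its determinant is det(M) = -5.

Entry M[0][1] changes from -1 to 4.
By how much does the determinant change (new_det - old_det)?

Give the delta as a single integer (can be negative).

Answer: -20

Derivation:
Cofactor C_01 = -4
Entry delta = 4 - -1 = 5
Det delta = entry_delta * cofactor = 5 * -4 = -20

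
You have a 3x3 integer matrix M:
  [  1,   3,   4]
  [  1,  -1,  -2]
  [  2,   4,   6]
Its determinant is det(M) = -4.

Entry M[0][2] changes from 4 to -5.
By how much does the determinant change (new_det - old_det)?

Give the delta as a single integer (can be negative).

Cofactor C_02 = 6
Entry delta = -5 - 4 = -9
Det delta = entry_delta * cofactor = -9 * 6 = -54

Answer: -54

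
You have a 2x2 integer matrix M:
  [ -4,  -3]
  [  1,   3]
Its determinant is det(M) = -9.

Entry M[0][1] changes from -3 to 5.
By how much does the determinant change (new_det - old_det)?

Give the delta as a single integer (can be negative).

Answer: -8

Derivation:
Cofactor C_01 = -1
Entry delta = 5 - -3 = 8
Det delta = entry_delta * cofactor = 8 * -1 = -8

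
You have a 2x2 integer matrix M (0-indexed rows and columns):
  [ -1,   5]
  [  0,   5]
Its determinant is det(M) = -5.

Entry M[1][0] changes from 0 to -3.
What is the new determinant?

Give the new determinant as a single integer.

det is linear in row 1: changing M[1][0] by delta changes det by delta * cofactor(1,0).
Cofactor C_10 = (-1)^(1+0) * minor(1,0) = -5
Entry delta = -3 - 0 = -3
Det delta = -3 * -5 = 15
New det = -5 + 15 = 10

Answer: 10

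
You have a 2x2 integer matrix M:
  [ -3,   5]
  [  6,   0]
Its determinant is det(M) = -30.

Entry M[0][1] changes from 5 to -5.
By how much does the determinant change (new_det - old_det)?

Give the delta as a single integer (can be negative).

Cofactor C_01 = -6
Entry delta = -5 - 5 = -10
Det delta = entry_delta * cofactor = -10 * -6 = 60

Answer: 60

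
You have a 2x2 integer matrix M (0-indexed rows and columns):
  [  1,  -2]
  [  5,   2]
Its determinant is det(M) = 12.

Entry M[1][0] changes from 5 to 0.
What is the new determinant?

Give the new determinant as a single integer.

Answer: 2

Derivation:
det is linear in row 1: changing M[1][0] by delta changes det by delta * cofactor(1,0).
Cofactor C_10 = (-1)^(1+0) * minor(1,0) = 2
Entry delta = 0 - 5 = -5
Det delta = -5 * 2 = -10
New det = 12 + -10 = 2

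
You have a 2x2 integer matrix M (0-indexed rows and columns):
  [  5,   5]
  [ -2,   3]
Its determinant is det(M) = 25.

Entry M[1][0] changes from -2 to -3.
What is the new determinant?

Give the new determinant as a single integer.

det is linear in row 1: changing M[1][0] by delta changes det by delta * cofactor(1,0).
Cofactor C_10 = (-1)^(1+0) * minor(1,0) = -5
Entry delta = -3 - -2 = -1
Det delta = -1 * -5 = 5
New det = 25 + 5 = 30

Answer: 30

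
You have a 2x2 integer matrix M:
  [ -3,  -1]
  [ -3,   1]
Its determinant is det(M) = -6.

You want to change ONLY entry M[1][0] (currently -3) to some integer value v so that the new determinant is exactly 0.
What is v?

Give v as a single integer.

Answer: 3

Derivation:
det is linear in entry M[1][0]: det = old_det + (v - -3) * C_10
Cofactor C_10 = 1
Want det = 0: -6 + (v - -3) * 1 = 0
  (v - -3) = 6 / 1 = 6
  v = -3 + (6) = 3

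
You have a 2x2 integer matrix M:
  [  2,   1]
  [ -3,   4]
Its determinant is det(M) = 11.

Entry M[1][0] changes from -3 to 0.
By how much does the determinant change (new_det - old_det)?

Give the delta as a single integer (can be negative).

Answer: -3

Derivation:
Cofactor C_10 = -1
Entry delta = 0 - -3 = 3
Det delta = entry_delta * cofactor = 3 * -1 = -3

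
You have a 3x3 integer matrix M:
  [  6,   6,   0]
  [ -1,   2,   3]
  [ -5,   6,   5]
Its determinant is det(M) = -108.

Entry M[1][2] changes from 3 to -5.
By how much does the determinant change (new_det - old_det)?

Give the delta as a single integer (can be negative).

Answer: 528

Derivation:
Cofactor C_12 = -66
Entry delta = -5 - 3 = -8
Det delta = entry_delta * cofactor = -8 * -66 = 528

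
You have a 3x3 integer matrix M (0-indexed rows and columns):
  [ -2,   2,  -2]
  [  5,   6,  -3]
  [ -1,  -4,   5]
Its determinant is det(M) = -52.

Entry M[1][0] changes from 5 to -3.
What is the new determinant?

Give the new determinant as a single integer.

det is linear in row 1: changing M[1][0] by delta changes det by delta * cofactor(1,0).
Cofactor C_10 = (-1)^(1+0) * minor(1,0) = -2
Entry delta = -3 - 5 = -8
Det delta = -8 * -2 = 16
New det = -52 + 16 = -36

Answer: -36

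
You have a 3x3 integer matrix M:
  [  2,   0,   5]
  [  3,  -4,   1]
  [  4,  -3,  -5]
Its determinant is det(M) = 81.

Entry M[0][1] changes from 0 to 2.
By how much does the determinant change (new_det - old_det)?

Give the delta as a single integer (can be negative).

Answer: 38

Derivation:
Cofactor C_01 = 19
Entry delta = 2 - 0 = 2
Det delta = entry_delta * cofactor = 2 * 19 = 38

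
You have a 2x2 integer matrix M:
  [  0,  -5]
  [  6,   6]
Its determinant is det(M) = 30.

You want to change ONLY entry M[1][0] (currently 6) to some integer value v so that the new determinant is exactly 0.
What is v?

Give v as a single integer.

Answer: 0

Derivation:
det is linear in entry M[1][0]: det = old_det + (v - 6) * C_10
Cofactor C_10 = 5
Want det = 0: 30 + (v - 6) * 5 = 0
  (v - 6) = -30 / 5 = -6
  v = 6 + (-6) = 0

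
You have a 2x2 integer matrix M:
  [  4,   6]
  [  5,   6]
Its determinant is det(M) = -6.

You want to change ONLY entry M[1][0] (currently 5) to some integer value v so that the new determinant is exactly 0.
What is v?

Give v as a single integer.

det is linear in entry M[1][0]: det = old_det + (v - 5) * C_10
Cofactor C_10 = -6
Want det = 0: -6 + (v - 5) * -6 = 0
  (v - 5) = 6 / -6 = -1
  v = 5 + (-1) = 4

Answer: 4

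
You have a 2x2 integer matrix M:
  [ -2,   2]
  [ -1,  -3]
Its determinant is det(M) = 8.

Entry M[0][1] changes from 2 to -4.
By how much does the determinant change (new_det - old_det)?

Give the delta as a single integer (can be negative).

Answer: -6

Derivation:
Cofactor C_01 = 1
Entry delta = -4 - 2 = -6
Det delta = entry_delta * cofactor = -6 * 1 = -6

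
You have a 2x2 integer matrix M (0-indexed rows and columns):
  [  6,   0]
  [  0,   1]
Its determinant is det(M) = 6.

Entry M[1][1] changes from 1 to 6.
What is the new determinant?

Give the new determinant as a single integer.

Answer: 36

Derivation:
det is linear in row 1: changing M[1][1] by delta changes det by delta * cofactor(1,1).
Cofactor C_11 = (-1)^(1+1) * minor(1,1) = 6
Entry delta = 6 - 1 = 5
Det delta = 5 * 6 = 30
New det = 6 + 30 = 36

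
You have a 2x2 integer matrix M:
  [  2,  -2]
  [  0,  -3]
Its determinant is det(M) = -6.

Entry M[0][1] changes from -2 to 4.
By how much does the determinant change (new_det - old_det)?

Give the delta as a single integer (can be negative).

Cofactor C_01 = 0
Entry delta = 4 - -2 = 6
Det delta = entry_delta * cofactor = 6 * 0 = 0

Answer: 0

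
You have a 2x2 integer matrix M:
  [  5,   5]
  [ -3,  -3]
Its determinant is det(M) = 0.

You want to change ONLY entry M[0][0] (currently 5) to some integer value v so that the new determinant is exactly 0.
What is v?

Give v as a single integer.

det is linear in entry M[0][0]: det = old_det + (v - 5) * C_00
Cofactor C_00 = -3
Want det = 0: 0 + (v - 5) * -3 = 0
  (v - 5) = 0 / -3 = 0
  v = 5 + (0) = 5

Answer: 5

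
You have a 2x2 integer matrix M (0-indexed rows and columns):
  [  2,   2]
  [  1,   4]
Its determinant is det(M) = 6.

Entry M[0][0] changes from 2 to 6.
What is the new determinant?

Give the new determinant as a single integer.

det is linear in row 0: changing M[0][0] by delta changes det by delta * cofactor(0,0).
Cofactor C_00 = (-1)^(0+0) * minor(0,0) = 4
Entry delta = 6 - 2 = 4
Det delta = 4 * 4 = 16
New det = 6 + 16 = 22

Answer: 22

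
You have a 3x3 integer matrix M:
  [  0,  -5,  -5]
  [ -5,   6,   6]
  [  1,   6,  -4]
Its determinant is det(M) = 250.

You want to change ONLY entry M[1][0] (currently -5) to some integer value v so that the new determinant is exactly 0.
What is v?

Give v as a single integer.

det is linear in entry M[1][0]: det = old_det + (v - -5) * C_10
Cofactor C_10 = -50
Want det = 0: 250 + (v - -5) * -50 = 0
  (v - -5) = -250 / -50 = 5
  v = -5 + (5) = 0

Answer: 0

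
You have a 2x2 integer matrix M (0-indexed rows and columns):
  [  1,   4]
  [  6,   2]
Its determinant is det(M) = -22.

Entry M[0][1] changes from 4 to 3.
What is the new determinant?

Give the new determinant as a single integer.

det is linear in row 0: changing M[0][1] by delta changes det by delta * cofactor(0,1).
Cofactor C_01 = (-1)^(0+1) * minor(0,1) = -6
Entry delta = 3 - 4 = -1
Det delta = -1 * -6 = 6
New det = -22 + 6 = -16

Answer: -16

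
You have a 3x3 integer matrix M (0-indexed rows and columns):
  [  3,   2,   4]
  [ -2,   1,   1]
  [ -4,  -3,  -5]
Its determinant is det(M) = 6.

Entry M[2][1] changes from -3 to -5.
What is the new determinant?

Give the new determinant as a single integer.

det is linear in row 2: changing M[2][1] by delta changes det by delta * cofactor(2,1).
Cofactor C_21 = (-1)^(2+1) * minor(2,1) = -11
Entry delta = -5 - -3 = -2
Det delta = -2 * -11 = 22
New det = 6 + 22 = 28

Answer: 28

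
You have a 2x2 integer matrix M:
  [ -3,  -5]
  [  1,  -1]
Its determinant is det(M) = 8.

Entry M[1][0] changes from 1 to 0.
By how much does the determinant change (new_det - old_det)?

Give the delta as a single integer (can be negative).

Cofactor C_10 = 5
Entry delta = 0 - 1 = -1
Det delta = entry_delta * cofactor = -1 * 5 = -5

Answer: -5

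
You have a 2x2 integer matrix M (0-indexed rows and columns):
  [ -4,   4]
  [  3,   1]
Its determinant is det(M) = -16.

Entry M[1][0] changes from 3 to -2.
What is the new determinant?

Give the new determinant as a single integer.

Answer: 4

Derivation:
det is linear in row 1: changing M[1][0] by delta changes det by delta * cofactor(1,0).
Cofactor C_10 = (-1)^(1+0) * minor(1,0) = -4
Entry delta = -2 - 3 = -5
Det delta = -5 * -4 = 20
New det = -16 + 20 = 4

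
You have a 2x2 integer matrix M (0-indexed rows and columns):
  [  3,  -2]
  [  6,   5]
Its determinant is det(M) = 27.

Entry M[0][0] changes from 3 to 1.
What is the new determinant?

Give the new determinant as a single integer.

det is linear in row 0: changing M[0][0] by delta changes det by delta * cofactor(0,0).
Cofactor C_00 = (-1)^(0+0) * minor(0,0) = 5
Entry delta = 1 - 3 = -2
Det delta = -2 * 5 = -10
New det = 27 + -10 = 17

Answer: 17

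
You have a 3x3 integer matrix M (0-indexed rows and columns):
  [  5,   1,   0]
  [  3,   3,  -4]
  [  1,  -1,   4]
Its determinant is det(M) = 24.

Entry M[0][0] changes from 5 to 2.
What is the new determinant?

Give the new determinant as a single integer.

det is linear in row 0: changing M[0][0] by delta changes det by delta * cofactor(0,0).
Cofactor C_00 = (-1)^(0+0) * minor(0,0) = 8
Entry delta = 2 - 5 = -3
Det delta = -3 * 8 = -24
New det = 24 + -24 = 0

Answer: 0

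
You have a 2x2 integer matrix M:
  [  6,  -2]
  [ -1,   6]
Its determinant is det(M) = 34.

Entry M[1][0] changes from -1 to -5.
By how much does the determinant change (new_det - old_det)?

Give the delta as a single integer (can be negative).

Answer: -8

Derivation:
Cofactor C_10 = 2
Entry delta = -5 - -1 = -4
Det delta = entry_delta * cofactor = -4 * 2 = -8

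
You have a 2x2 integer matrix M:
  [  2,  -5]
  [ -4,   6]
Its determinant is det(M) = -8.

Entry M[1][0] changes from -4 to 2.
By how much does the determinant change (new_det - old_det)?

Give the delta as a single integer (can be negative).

Answer: 30

Derivation:
Cofactor C_10 = 5
Entry delta = 2 - -4 = 6
Det delta = entry_delta * cofactor = 6 * 5 = 30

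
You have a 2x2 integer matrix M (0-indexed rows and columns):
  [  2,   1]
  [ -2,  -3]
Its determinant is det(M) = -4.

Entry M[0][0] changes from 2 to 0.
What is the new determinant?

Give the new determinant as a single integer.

Answer: 2

Derivation:
det is linear in row 0: changing M[0][0] by delta changes det by delta * cofactor(0,0).
Cofactor C_00 = (-1)^(0+0) * minor(0,0) = -3
Entry delta = 0 - 2 = -2
Det delta = -2 * -3 = 6
New det = -4 + 6 = 2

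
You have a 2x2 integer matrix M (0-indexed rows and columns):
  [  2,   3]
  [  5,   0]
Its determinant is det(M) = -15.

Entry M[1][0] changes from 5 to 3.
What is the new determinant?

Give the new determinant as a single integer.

det is linear in row 1: changing M[1][0] by delta changes det by delta * cofactor(1,0).
Cofactor C_10 = (-1)^(1+0) * minor(1,0) = -3
Entry delta = 3 - 5 = -2
Det delta = -2 * -3 = 6
New det = -15 + 6 = -9

Answer: -9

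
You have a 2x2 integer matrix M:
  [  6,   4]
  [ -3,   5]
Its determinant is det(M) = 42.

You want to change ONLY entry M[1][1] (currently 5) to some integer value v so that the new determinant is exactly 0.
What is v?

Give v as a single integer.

det is linear in entry M[1][1]: det = old_det + (v - 5) * C_11
Cofactor C_11 = 6
Want det = 0: 42 + (v - 5) * 6 = 0
  (v - 5) = -42 / 6 = -7
  v = 5 + (-7) = -2

Answer: -2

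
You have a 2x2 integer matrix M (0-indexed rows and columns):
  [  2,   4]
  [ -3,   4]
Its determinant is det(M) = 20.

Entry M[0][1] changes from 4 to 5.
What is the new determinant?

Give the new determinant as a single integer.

Answer: 23

Derivation:
det is linear in row 0: changing M[0][1] by delta changes det by delta * cofactor(0,1).
Cofactor C_01 = (-1)^(0+1) * minor(0,1) = 3
Entry delta = 5 - 4 = 1
Det delta = 1 * 3 = 3
New det = 20 + 3 = 23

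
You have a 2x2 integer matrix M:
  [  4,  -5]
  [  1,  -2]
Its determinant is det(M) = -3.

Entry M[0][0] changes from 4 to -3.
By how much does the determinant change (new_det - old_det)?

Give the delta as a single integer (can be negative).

Cofactor C_00 = -2
Entry delta = -3 - 4 = -7
Det delta = entry_delta * cofactor = -7 * -2 = 14

Answer: 14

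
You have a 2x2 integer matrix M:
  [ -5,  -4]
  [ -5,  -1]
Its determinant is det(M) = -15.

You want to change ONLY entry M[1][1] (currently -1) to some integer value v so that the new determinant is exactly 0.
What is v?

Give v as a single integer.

Answer: -4

Derivation:
det is linear in entry M[1][1]: det = old_det + (v - -1) * C_11
Cofactor C_11 = -5
Want det = 0: -15 + (v - -1) * -5 = 0
  (v - -1) = 15 / -5 = -3
  v = -1 + (-3) = -4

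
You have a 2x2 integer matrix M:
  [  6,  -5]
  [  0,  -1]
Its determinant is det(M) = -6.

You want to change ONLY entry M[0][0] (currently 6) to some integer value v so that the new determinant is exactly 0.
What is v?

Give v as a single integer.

det is linear in entry M[0][0]: det = old_det + (v - 6) * C_00
Cofactor C_00 = -1
Want det = 0: -6 + (v - 6) * -1 = 0
  (v - 6) = 6 / -1 = -6
  v = 6 + (-6) = 0

Answer: 0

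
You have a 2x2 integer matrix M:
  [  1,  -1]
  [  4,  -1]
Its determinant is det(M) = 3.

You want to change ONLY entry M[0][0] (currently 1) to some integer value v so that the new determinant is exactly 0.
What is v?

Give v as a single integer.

det is linear in entry M[0][0]: det = old_det + (v - 1) * C_00
Cofactor C_00 = -1
Want det = 0: 3 + (v - 1) * -1 = 0
  (v - 1) = -3 / -1 = 3
  v = 1 + (3) = 4

Answer: 4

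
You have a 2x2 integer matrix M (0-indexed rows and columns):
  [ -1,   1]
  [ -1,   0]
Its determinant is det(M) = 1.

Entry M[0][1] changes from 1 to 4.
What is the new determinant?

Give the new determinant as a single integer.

det is linear in row 0: changing M[0][1] by delta changes det by delta * cofactor(0,1).
Cofactor C_01 = (-1)^(0+1) * minor(0,1) = 1
Entry delta = 4 - 1 = 3
Det delta = 3 * 1 = 3
New det = 1 + 3 = 4

Answer: 4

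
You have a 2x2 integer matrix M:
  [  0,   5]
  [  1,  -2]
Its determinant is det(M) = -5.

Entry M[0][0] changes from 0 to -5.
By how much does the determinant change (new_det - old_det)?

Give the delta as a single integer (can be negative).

Cofactor C_00 = -2
Entry delta = -5 - 0 = -5
Det delta = entry_delta * cofactor = -5 * -2 = 10

Answer: 10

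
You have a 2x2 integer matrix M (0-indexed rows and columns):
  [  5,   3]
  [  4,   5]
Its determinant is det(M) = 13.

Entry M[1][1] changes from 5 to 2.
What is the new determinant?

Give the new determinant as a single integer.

Answer: -2

Derivation:
det is linear in row 1: changing M[1][1] by delta changes det by delta * cofactor(1,1).
Cofactor C_11 = (-1)^(1+1) * minor(1,1) = 5
Entry delta = 2 - 5 = -3
Det delta = -3 * 5 = -15
New det = 13 + -15 = -2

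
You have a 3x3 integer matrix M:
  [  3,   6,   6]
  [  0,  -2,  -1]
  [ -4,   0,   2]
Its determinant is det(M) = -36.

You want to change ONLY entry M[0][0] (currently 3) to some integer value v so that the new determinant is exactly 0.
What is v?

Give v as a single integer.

det is linear in entry M[0][0]: det = old_det + (v - 3) * C_00
Cofactor C_00 = -4
Want det = 0: -36 + (v - 3) * -4 = 0
  (v - 3) = 36 / -4 = -9
  v = 3 + (-9) = -6

Answer: -6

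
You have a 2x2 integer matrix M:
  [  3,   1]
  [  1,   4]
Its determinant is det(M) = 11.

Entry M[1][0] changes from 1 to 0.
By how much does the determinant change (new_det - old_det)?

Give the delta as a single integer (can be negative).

Answer: 1

Derivation:
Cofactor C_10 = -1
Entry delta = 0 - 1 = -1
Det delta = entry_delta * cofactor = -1 * -1 = 1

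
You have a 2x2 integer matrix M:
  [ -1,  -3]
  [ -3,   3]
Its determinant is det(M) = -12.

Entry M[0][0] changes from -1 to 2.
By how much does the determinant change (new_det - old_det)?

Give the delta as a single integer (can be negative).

Cofactor C_00 = 3
Entry delta = 2 - -1 = 3
Det delta = entry_delta * cofactor = 3 * 3 = 9

Answer: 9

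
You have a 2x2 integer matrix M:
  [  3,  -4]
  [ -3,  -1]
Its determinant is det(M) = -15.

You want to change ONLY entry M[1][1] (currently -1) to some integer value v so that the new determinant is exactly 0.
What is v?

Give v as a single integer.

det is linear in entry M[1][1]: det = old_det + (v - -1) * C_11
Cofactor C_11 = 3
Want det = 0: -15 + (v - -1) * 3 = 0
  (v - -1) = 15 / 3 = 5
  v = -1 + (5) = 4

Answer: 4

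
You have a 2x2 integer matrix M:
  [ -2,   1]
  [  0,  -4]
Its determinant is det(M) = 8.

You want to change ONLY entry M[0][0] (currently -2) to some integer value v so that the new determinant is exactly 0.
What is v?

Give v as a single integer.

Answer: 0

Derivation:
det is linear in entry M[0][0]: det = old_det + (v - -2) * C_00
Cofactor C_00 = -4
Want det = 0: 8 + (v - -2) * -4 = 0
  (v - -2) = -8 / -4 = 2
  v = -2 + (2) = 0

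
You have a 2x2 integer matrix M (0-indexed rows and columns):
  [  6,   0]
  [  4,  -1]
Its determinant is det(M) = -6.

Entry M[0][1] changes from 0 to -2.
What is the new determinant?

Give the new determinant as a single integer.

det is linear in row 0: changing M[0][1] by delta changes det by delta * cofactor(0,1).
Cofactor C_01 = (-1)^(0+1) * minor(0,1) = -4
Entry delta = -2 - 0 = -2
Det delta = -2 * -4 = 8
New det = -6 + 8 = 2

Answer: 2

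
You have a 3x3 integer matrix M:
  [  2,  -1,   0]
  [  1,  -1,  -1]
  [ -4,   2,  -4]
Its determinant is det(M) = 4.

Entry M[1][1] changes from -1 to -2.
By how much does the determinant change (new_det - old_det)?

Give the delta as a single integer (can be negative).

Answer: 8

Derivation:
Cofactor C_11 = -8
Entry delta = -2 - -1 = -1
Det delta = entry_delta * cofactor = -1 * -8 = 8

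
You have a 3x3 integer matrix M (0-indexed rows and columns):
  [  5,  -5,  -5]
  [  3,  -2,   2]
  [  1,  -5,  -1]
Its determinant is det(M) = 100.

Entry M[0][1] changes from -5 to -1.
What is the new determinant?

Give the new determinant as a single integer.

det is linear in row 0: changing M[0][1] by delta changes det by delta * cofactor(0,1).
Cofactor C_01 = (-1)^(0+1) * minor(0,1) = 5
Entry delta = -1 - -5 = 4
Det delta = 4 * 5 = 20
New det = 100 + 20 = 120

Answer: 120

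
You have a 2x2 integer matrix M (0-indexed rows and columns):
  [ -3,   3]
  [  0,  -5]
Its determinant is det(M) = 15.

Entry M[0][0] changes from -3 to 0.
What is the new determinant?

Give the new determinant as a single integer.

det is linear in row 0: changing M[0][0] by delta changes det by delta * cofactor(0,0).
Cofactor C_00 = (-1)^(0+0) * minor(0,0) = -5
Entry delta = 0 - -3 = 3
Det delta = 3 * -5 = -15
New det = 15 + -15 = 0

Answer: 0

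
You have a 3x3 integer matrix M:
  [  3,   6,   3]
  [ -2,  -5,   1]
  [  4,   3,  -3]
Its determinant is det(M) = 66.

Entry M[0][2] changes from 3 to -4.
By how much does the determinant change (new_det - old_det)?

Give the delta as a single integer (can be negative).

Cofactor C_02 = 14
Entry delta = -4 - 3 = -7
Det delta = entry_delta * cofactor = -7 * 14 = -98

Answer: -98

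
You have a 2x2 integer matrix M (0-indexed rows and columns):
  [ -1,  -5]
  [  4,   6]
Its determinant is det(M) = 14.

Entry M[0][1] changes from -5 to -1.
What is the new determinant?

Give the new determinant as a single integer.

Answer: -2

Derivation:
det is linear in row 0: changing M[0][1] by delta changes det by delta * cofactor(0,1).
Cofactor C_01 = (-1)^(0+1) * minor(0,1) = -4
Entry delta = -1 - -5 = 4
Det delta = 4 * -4 = -16
New det = 14 + -16 = -2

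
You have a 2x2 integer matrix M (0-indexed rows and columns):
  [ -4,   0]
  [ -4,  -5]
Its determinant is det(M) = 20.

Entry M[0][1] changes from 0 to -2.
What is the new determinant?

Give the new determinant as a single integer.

det is linear in row 0: changing M[0][1] by delta changes det by delta * cofactor(0,1).
Cofactor C_01 = (-1)^(0+1) * minor(0,1) = 4
Entry delta = -2 - 0 = -2
Det delta = -2 * 4 = -8
New det = 20 + -8 = 12

Answer: 12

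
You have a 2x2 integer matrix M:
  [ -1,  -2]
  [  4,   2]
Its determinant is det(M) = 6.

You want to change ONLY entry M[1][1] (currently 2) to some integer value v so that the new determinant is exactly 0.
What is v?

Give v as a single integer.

det is linear in entry M[1][1]: det = old_det + (v - 2) * C_11
Cofactor C_11 = -1
Want det = 0: 6 + (v - 2) * -1 = 0
  (v - 2) = -6 / -1 = 6
  v = 2 + (6) = 8

Answer: 8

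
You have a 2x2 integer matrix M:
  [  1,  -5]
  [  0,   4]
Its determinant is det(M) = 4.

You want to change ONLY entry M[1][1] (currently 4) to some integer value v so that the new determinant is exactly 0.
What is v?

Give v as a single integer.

det is linear in entry M[1][1]: det = old_det + (v - 4) * C_11
Cofactor C_11 = 1
Want det = 0: 4 + (v - 4) * 1 = 0
  (v - 4) = -4 / 1 = -4
  v = 4 + (-4) = 0

Answer: 0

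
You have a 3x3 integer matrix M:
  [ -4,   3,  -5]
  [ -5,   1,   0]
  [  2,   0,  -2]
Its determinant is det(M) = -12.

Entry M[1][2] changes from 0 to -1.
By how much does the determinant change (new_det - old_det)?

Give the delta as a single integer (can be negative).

Answer: -6

Derivation:
Cofactor C_12 = 6
Entry delta = -1 - 0 = -1
Det delta = entry_delta * cofactor = -1 * 6 = -6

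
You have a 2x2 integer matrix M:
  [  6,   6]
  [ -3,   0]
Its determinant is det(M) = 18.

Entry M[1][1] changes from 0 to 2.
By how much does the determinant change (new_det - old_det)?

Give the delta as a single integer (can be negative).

Answer: 12

Derivation:
Cofactor C_11 = 6
Entry delta = 2 - 0 = 2
Det delta = entry_delta * cofactor = 2 * 6 = 12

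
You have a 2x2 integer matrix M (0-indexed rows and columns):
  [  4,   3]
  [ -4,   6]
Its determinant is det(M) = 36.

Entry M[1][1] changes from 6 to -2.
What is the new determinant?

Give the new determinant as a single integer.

det is linear in row 1: changing M[1][1] by delta changes det by delta * cofactor(1,1).
Cofactor C_11 = (-1)^(1+1) * minor(1,1) = 4
Entry delta = -2 - 6 = -8
Det delta = -8 * 4 = -32
New det = 36 + -32 = 4

Answer: 4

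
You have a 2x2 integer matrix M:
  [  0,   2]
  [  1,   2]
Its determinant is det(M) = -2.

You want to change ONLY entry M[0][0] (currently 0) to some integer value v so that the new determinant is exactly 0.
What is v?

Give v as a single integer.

det is linear in entry M[0][0]: det = old_det + (v - 0) * C_00
Cofactor C_00 = 2
Want det = 0: -2 + (v - 0) * 2 = 0
  (v - 0) = 2 / 2 = 1
  v = 0 + (1) = 1

Answer: 1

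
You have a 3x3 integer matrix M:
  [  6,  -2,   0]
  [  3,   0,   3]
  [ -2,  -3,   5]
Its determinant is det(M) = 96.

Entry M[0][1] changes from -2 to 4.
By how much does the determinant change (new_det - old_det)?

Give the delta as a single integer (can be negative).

Answer: -126

Derivation:
Cofactor C_01 = -21
Entry delta = 4 - -2 = 6
Det delta = entry_delta * cofactor = 6 * -21 = -126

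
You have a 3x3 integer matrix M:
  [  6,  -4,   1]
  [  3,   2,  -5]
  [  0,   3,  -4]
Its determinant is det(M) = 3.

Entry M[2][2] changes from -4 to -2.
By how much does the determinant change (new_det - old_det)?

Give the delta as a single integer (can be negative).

Answer: 48

Derivation:
Cofactor C_22 = 24
Entry delta = -2 - -4 = 2
Det delta = entry_delta * cofactor = 2 * 24 = 48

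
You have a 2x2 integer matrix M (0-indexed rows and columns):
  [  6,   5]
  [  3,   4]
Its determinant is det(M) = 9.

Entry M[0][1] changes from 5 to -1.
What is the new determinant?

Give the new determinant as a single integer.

Answer: 27

Derivation:
det is linear in row 0: changing M[0][1] by delta changes det by delta * cofactor(0,1).
Cofactor C_01 = (-1)^(0+1) * minor(0,1) = -3
Entry delta = -1 - 5 = -6
Det delta = -6 * -3 = 18
New det = 9 + 18 = 27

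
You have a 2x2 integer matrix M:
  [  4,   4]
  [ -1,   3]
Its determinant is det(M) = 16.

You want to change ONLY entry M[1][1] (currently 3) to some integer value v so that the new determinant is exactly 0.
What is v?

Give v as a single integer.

Answer: -1

Derivation:
det is linear in entry M[1][1]: det = old_det + (v - 3) * C_11
Cofactor C_11 = 4
Want det = 0: 16 + (v - 3) * 4 = 0
  (v - 3) = -16 / 4 = -4
  v = 3 + (-4) = -1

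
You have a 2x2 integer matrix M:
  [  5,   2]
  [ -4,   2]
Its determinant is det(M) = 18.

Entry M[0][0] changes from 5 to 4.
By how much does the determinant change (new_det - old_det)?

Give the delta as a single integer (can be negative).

Answer: -2

Derivation:
Cofactor C_00 = 2
Entry delta = 4 - 5 = -1
Det delta = entry_delta * cofactor = -1 * 2 = -2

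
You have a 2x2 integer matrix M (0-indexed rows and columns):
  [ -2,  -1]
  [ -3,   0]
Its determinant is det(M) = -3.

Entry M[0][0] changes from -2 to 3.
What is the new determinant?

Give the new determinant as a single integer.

Answer: -3

Derivation:
det is linear in row 0: changing M[0][0] by delta changes det by delta * cofactor(0,0).
Cofactor C_00 = (-1)^(0+0) * minor(0,0) = 0
Entry delta = 3 - -2 = 5
Det delta = 5 * 0 = 0
New det = -3 + 0 = -3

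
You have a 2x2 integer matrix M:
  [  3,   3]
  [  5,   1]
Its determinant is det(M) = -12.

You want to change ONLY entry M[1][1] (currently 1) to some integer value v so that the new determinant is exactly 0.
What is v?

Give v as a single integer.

det is linear in entry M[1][1]: det = old_det + (v - 1) * C_11
Cofactor C_11 = 3
Want det = 0: -12 + (v - 1) * 3 = 0
  (v - 1) = 12 / 3 = 4
  v = 1 + (4) = 5

Answer: 5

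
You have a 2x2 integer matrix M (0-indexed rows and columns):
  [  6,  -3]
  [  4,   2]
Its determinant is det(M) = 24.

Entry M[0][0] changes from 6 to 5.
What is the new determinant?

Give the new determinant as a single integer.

Answer: 22

Derivation:
det is linear in row 0: changing M[0][0] by delta changes det by delta * cofactor(0,0).
Cofactor C_00 = (-1)^(0+0) * minor(0,0) = 2
Entry delta = 5 - 6 = -1
Det delta = -1 * 2 = -2
New det = 24 + -2 = 22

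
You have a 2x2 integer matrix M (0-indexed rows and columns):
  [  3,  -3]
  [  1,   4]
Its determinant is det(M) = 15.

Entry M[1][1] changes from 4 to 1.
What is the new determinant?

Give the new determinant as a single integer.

Answer: 6

Derivation:
det is linear in row 1: changing M[1][1] by delta changes det by delta * cofactor(1,1).
Cofactor C_11 = (-1)^(1+1) * minor(1,1) = 3
Entry delta = 1 - 4 = -3
Det delta = -3 * 3 = -9
New det = 15 + -9 = 6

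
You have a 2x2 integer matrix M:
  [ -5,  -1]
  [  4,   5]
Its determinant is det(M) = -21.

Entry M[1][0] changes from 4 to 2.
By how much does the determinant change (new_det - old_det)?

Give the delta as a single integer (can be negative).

Cofactor C_10 = 1
Entry delta = 2 - 4 = -2
Det delta = entry_delta * cofactor = -2 * 1 = -2

Answer: -2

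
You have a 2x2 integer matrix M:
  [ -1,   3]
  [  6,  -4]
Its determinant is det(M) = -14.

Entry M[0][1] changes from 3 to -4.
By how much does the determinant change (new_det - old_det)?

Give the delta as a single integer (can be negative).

Cofactor C_01 = -6
Entry delta = -4 - 3 = -7
Det delta = entry_delta * cofactor = -7 * -6 = 42

Answer: 42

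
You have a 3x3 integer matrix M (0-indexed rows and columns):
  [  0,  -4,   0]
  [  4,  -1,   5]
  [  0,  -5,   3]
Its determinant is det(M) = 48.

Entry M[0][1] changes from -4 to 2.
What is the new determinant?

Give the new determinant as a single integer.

det is linear in row 0: changing M[0][1] by delta changes det by delta * cofactor(0,1).
Cofactor C_01 = (-1)^(0+1) * minor(0,1) = -12
Entry delta = 2 - -4 = 6
Det delta = 6 * -12 = -72
New det = 48 + -72 = -24

Answer: -24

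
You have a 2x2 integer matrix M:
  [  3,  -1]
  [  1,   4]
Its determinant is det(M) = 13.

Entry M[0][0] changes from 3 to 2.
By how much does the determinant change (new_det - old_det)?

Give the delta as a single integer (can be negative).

Answer: -4

Derivation:
Cofactor C_00 = 4
Entry delta = 2 - 3 = -1
Det delta = entry_delta * cofactor = -1 * 4 = -4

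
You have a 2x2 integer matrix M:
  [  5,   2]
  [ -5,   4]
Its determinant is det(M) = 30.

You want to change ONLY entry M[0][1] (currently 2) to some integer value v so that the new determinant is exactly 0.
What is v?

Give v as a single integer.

Answer: -4

Derivation:
det is linear in entry M[0][1]: det = old_det + (v - 2) * C_01
Cofactor C_01 = 5
Want det = 0: 30 + (v - 2) * 5 = 0
  (v - 2) = -30 / 5 = -6
  v = 2 + (-6) = -4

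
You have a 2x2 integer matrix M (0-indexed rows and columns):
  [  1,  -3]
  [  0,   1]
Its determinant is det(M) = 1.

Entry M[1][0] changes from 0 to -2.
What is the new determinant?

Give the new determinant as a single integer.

det is linear in row 1: changing M[1][0] by delta changes det by delta * cofactor(1,0).
Cofactor C_10 = (-1)^(1+0) * minor(1,0) = 3
Entry delta = -2 - 0 = -2
Det delta = -2 * 3 = -6
New det = 1 + -6 = -5

Answer: -5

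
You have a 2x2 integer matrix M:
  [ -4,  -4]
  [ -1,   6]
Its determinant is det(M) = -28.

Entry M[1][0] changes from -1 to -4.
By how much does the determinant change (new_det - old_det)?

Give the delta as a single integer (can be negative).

Cofactor C_10 = 4
Entry delta = -4 - -1 = -3
Det delta = entry_delta * cofactor = -3 * 4 = -12

Answer: -12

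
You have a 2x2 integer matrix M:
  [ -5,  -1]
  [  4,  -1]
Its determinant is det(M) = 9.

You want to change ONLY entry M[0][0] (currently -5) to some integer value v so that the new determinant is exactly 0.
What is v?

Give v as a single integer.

Answer: 4

Derivation:
det is linear in entry M[0][0]: det = old_det + (v - -5) * C_00
Cofactor C_00 = -1
Want det = 0: 9 + (v - -5) * -1 = 0
  (v - -5) = -9 / -1 = 9
  v = -5 + (9) = 4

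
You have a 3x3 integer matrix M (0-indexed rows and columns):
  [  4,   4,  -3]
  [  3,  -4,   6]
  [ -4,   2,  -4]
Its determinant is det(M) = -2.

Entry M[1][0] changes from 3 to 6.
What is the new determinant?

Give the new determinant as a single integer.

det is linear in row 1: changing M[1][0] by delta changes det by delta * cofactor(1,0).
Cofactor C_10 = (-1)^(1+0) * minor(1,0) = 10
Entry delta = 6 - 3 = 3
Det delta = 3 * 10 = 30
New det = -2 + 30 = 28

Answer: 28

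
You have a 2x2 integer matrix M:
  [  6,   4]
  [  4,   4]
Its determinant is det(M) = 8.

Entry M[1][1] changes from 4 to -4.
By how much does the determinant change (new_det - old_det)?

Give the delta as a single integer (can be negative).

Answer: -48

Derivation:
Cofactor C_11 = 6
Entry delta = -4 - 4 = -8
Det delta = entry_delta * cofactor = -8 * 6 = -48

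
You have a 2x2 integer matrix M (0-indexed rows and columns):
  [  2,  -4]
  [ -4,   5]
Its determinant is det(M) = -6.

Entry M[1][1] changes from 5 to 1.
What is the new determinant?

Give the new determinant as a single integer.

Answer: -14

Derivation:
det is linear in row 1: changing M[1][1] by delta changes det by delta * cofactor(1,1).
Cofactor C_11 = (-1)^(1+1) * minor(1,1) = 2
Entry delta = 1 - 5 = -4
Det delta = -4 * 2 = -8
New det = -6 + -8 = -14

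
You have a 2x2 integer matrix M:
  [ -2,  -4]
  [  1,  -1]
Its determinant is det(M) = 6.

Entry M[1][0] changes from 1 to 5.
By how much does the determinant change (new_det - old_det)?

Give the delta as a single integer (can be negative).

Cofactor C_10 = 4
Entry delta = 5 - 1 = 4
Det delta = entry_delta * cofactor = 4 * 4 = 16

Answer: 16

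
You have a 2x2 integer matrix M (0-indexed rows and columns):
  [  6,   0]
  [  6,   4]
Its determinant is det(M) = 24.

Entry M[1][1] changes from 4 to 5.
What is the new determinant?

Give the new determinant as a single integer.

det is linear in row 1: changing M[1][1] by delta changes det by delta * cofactor(1,1).
Cofactor C_11 = (-1)^(1+1) * minor(1,1) = 6
Entry delta = 5 - 4 = 1
Det delta = 1 * 6 = 6
New det = 24 + 6 = 30

Answer: 30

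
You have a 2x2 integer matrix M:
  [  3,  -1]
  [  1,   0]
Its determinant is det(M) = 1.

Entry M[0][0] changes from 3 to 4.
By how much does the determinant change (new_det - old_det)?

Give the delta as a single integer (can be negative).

Answer: 0

Derivation:
Cofactor C_00 = 0
Entry delta = 4 - 3 = 1
Det delta = entry_delta * cofactor = 1 * 0 = 0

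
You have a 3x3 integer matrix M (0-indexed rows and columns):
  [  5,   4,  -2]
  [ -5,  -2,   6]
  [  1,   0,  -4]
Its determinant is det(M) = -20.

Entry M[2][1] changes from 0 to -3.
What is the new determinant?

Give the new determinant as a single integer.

det is linear in row 2: changing M[2][1] by delta changes det by delta * cofactor(2,1).
Cofactor C_21 = (-1)^(2+1) * minor(2,1) = -20
Entry delta = -3 - 0 = -3
Det delta = -3 * -20 = 60
New det = -20 + 60 = 40

Answer: 40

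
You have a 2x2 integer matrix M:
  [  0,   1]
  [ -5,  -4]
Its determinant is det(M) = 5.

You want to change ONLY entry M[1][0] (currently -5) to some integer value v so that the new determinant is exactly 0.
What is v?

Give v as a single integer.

Answer: 0

Derivation:
det is linear in entry M[1][0]: det = old_det + (v - -5) * C_10
Cofactor C_10 = -1
Want det = 0: 5 + (v - -5) * -1 = 0
  (v - -5) = -5 / -1 = 5
  v = -5 + (5) = 0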